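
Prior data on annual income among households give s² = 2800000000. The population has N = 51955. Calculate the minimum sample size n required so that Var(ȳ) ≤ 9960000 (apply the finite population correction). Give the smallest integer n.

Without fpc, n₀ = s²/D = 2800000000/9960000 = 281.1245.
With fpc, (1 − n/N)·s²/n ≤ D requires n ≥ n₀/(1 + n₀/N) = 281.1245/(1 + 281.1245/51955) = 279.6115.
Rounding up, n = 280.

280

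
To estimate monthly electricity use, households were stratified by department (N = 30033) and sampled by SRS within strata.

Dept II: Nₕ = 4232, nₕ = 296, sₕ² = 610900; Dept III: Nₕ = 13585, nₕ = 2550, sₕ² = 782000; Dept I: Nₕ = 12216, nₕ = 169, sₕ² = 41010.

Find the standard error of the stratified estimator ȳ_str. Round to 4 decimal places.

Var(ȳ_str) = Σₕ Wₕ²(1 − fₕ)sₕ²/nₕ with Wₕ = Nₕ/N, N = 30033.
Dept II: Wₕ = 0.14091166; term = 0.14091166²·(1 − 0.06994329)·610900/296 = 38.113754.
Dept III: Wₕ = 0.45233576; term = 0.45233576²·(1 − 0.18770703)·782000/2550 = 50.968414.
Dept I: Wₕ = 0.40675257; term = 0.40675257²·(1 − 0.01383432)·41010/169 = 39.592558.
Sum = 128.67473.
SE = √(128.67473) = 11.3435.

11.3435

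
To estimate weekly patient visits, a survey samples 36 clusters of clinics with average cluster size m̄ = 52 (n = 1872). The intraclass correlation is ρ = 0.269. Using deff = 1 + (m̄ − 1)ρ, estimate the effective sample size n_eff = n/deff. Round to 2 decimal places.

deff = 1 + (52 − 1)·0.269 = 1 + 13.719 = 14.719.
n_eff = 1872 / 14.719 = 127.18.

127.18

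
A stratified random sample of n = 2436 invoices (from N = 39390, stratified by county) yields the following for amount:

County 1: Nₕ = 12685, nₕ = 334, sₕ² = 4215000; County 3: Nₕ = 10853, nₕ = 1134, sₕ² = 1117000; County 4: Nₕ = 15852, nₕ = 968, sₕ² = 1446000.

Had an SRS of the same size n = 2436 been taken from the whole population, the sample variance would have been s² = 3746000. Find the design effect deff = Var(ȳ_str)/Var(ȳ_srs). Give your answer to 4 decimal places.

1.0872

Var(ȳ_str) = Σ Wₕ²(1−fₕ)sₕ²/nₕ with Wₕ = Nₕ/39390:
  County 1: (12685/39390)²·(1−334/12685)·4215000/334 = 1274.3002
  County 3: (10853/39390)²·(1−1134/10853)·1117000/1134 = 66.963715
  County 4: (15852/39390)²·(1−968/15852)·1446000/968 = 227.15625
  → Var(ȳ_str) = 1568.4202.
Var(ȳ_srs) = (1 − 2436/39390)·3746000/2436 = 1442.6666.
deff = 1568.4202 / 1442.6666 = 1.0872.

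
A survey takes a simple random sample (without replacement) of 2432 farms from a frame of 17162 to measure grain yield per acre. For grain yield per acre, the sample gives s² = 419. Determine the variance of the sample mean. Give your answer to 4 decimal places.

Under SRS without replacement, Var(ȳ) = (1 − f)·s²/n with f = n/N = 2432/17162 = 0.14170843.
Var(ȳ) = (1 − 0.14170843)·419/2432 = 0.85829157·0.17228618 = 0.14787178.

0.1479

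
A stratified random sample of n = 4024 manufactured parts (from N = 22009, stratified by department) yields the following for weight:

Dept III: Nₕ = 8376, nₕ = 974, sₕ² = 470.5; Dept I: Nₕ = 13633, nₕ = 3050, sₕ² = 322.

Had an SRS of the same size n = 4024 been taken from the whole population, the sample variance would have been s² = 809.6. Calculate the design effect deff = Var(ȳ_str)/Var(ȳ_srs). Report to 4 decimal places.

Var(ȳ_str) = Σ Wₕ²(1−fₕ)sₕ²/nₕ with Wₕ = Nₕ/22009:
  Dept III: (8376/22009)²·(1−974/8376)·470.5/974 = 0.061828086
  Dept I: (13633/22009)²·(1−3050/13633)·322/3050 = 0.031445293
  → Var(ȳ_str) = 0.093273379.
Var(ȳ_srs) = (1 − 4024/22009)·809.6/4024 = 0.16440789.
deff = 0.093273379 / 0.16440789 = 0.5673.

0.5673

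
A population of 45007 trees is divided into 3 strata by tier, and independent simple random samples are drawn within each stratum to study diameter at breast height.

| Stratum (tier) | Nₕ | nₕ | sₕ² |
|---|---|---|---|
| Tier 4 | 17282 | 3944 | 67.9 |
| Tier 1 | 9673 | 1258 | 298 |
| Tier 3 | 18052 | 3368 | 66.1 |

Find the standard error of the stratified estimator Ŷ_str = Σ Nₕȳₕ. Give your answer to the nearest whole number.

Var(Ŷ_str) = Σₕ Nₕ²(1 − fₕ)sₕ²/nₕ.
Tier 4: 17282²·(1 − 3944/17282)·67.9/3944 = 3.9684196 × 10^6.
Tier 1: 9673²·(1 − 1258/9673)·298/1258 = 1.9281949 × 10^7.
Tier 3: 18052²·(1 − 3368/18052)·66.1/3368 = 5.2023441 × 10^6.
Sum = 2.8452713 × 10^7.
SE = √(2.8452713 × 10^7) = 5334.

5334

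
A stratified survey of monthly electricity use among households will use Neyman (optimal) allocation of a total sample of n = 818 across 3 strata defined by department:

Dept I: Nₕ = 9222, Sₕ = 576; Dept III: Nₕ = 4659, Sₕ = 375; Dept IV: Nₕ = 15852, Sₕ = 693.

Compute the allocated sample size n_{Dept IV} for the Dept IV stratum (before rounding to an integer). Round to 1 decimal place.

498.0

Neyman allocation: nₕ = n·NₕSₕ / Σⱼ NⱼSⱼ.
Σ NⱼSⱼ = 9222·576 + 4659·375 + 15852·693 = 1.8044433 × 10^7.
n_{Dept IV} = 818·15852·693 / (1.8044433 × 10^7) = 498.0.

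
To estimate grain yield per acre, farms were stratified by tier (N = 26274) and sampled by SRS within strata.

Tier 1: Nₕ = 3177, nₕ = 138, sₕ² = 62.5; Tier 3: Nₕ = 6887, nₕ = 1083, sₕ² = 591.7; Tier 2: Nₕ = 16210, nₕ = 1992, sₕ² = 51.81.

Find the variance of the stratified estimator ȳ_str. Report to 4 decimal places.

Var(ȳ_str) = Σₕ Wₕ²(1 − fₕ)sₕ²/nₕ with Wₕ = Nₕ/N, N = 26274.
Tier 1: Wₕ = 0.12091802; term = 0.12091802²·(1 − 0.04343720)·62.5/138 = 0.0063342683.
Tier 3: Wₕ = 0.26212225; term = 0.26212225²·(1 − 0.15725280)·591.7/1083 = 0.031635755.
Tier 2: Wₕ = 0.61695973; term = 0.61695973²·(1 − 0.12288711)·51.81/1992 = 0.0086834717.
Sum = 0.046653495.

0.0467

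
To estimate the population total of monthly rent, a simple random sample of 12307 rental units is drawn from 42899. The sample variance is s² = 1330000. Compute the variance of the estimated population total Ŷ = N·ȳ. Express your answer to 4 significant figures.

1.418 × 10^11

Var(Ŷ) = N²·Var(ȳ) = N²·(1 − n/N)·s²/n.
f = 12307/42899 = 0.28688314; Var(ȳ) = 0.71311686·1330000/12307 = 77.065525.
Var(Ŷ) = 42899² · 77.065525 = 1.4182555 × 10^11.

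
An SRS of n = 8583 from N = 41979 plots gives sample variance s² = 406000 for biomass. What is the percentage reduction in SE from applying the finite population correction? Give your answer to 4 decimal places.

10.8069

f = n/N = 8583/41979 = 0.20445937.
SE_no-fpc = √(s²/n) = 6.8777037; SE_fpc = √((1−f)s²/n) = 6.134436.
Ratio = √(1−f) = 0.89193084. Reduction = 100·(1 − 0.89193084) = 10.8069%.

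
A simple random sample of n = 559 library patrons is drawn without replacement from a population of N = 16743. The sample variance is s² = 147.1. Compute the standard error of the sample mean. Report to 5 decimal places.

0.50434

Under SRS without replacement, Var(ȳ) = (1 − f)·s²/n with f = n/N = 559/16743 = 0.03338709.
Var(ȳ) = (1 − 0.03338709)·147.1/559 = 0.96661291·0.26314848 = 0.25436272.
SE(ȳ) = √(0.25436272) = 0.50434.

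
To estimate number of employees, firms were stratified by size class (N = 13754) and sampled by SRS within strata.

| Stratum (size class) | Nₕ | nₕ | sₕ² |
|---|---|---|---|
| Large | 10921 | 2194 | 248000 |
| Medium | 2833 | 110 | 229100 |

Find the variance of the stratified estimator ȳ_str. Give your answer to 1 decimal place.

141.9

Var(ȳ_str) = Σₕ Wₕ²(1 − fₕ)sₕ²/nₕ with Wₕ = Nₕ/N, N = 13754.
Large: Wₕ = 0.79402356; term = 0.79402356²·(1 − 0.20089735)·248000/2194 = 56.948777.
Medium: Wₕ = 0.20597644; term = 0.20597644²·(1 − 0.03882810)·229100/110 = 84.931458.
Sum = 141.88024.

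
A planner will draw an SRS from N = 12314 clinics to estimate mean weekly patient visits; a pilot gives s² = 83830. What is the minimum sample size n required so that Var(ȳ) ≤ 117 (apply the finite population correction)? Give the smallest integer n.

Without fpc, n₀ = s²/D = 83830/117 = 716.4957.
With fpc, (1 − n/N)·s²/n ≤ D requires n ≥ n₀/(1 + n₀/N) = 716.4957/(1 + 716.4957/12314) = 677.0984.
Rounding up, n = 678.

678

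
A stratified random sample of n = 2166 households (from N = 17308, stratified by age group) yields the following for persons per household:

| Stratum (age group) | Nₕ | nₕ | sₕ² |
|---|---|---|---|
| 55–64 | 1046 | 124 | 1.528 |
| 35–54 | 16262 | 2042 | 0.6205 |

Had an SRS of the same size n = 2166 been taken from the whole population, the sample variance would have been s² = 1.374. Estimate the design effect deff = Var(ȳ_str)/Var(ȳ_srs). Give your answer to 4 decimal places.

Var(ȳ_str) = Σ Wₕ²(1−fₕ)sₕ²/nₕ with Wₕ = Nₕ/17308:
  55–64: (1046/17308)²·(1−124/1046)·1.528/124 = 3.9670758 × 10^-5
  35–54: (16262/17308)²·(1−2042/16262)·0.6205/2042 = 2.3456641 × 10^-4
  → Var(ȳ_str) = 2.7423717 × 10^-4.
Var(ȳ_srs) = (1 − 2166/17308)·1.374/2166 = 5.5496378 × 10^-4.
deff = (2.7423717 × 10^-4) / (5.5496378 × 10^-4) = 0.4942.

0.4942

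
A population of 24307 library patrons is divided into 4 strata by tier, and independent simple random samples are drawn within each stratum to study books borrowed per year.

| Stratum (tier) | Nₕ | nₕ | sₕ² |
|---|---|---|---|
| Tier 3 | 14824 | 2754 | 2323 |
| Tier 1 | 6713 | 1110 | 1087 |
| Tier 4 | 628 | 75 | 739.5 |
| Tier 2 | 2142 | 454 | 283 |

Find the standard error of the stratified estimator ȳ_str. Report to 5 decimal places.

Var(ȳ_str) = Σₕ Wₕ²(1 − fₕ)sₕ²/nₕ with Wₕ = Nₕ/N, N = 24307.
Tier 3: Wₕ = 0.60986547; term = 0.60986547²·(1 − 0.18577982)·2323/2754 = 0.25544372.
Tier 1: Wₕ = 0.27617559; term = 0.27617559²·(1 − 0.16535081)·1087/1110 = 0.062342055.
Tier 4: Wₕ = 0.02583618; term = 0.02583618²·(1 − 0.11942675)·739.5/75 = 0.0057956075.
Tier 2: Wₕ = 0.08812276; term = 0.08812276²·(1 − 0.21195145)·283/454 = 0.0038146946.
Sum = 0.32739608.
SE = √(0.32739608) = 0.57219.

0.57219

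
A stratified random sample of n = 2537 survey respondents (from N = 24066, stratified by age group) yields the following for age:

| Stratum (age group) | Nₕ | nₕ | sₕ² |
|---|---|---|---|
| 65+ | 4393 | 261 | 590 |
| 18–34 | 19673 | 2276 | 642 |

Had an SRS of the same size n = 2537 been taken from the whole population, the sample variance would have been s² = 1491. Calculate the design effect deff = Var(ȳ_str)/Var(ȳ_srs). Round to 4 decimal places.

Var(ȳ_str) = Σ Wₕ²(1−fₕ)sₕ²/nₕ with Wₕ = Nₕ/24066:
  65+: (4393/24066)²·(1−261/4393)·590/261 = 0.070847609
  18–34: (19673/24066)²·(1−2276/19673)·642/2276 = 0.1666863
  → Var(ȳ_str) = 0.23753391.
Var(ȳ_srs) = (1 − 2537/24066)·1491/2537 = 0.52574739.
deff = 0.23753391 / 0.52574739 = 0.4518.

0.4518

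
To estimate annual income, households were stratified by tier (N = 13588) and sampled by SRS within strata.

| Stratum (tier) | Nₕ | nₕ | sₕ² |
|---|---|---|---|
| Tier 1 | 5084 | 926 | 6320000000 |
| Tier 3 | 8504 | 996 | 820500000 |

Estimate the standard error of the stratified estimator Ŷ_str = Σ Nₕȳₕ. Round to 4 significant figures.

1.403 × 10^7

Var(Ŷ_str) = Σₕ Nₕ²(1 − fₕ)sₕ²/nₕ.
Tier 1: 5084²·(1 − 926/5084)·6320000000/926 = 1.4427667 × 10^14.
Tier 3: 8504²·(1 − 996/8504)·820500000/996 = 5.2597701 × 10^13.
Sum = 1.9687437 × 10^14.
SE = √(1.9687437 × 10^14) = 1.403 × 10^7.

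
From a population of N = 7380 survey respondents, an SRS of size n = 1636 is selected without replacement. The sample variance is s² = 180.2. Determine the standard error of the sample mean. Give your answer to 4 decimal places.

Under SRS without replacement, Var(ȳ) = (1 − f)·s²/n with f = n/N = 1636/7380 = 0.22168022.
Var(ȳ) = (1 − 0.22168022)·180.2/1636 = 0.77831978·0.1101467 = 0.085729355.
SE(ȳ) = √(0.085729355) = 0.2928.

0.2928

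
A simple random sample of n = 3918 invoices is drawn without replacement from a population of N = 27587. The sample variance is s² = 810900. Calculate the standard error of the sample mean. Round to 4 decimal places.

Under SRS without replacement, Var(ȳ) = (1 − f)·s²/n with f = n/N = 3918/27587 = 0.14202342.
Var(ȳ) = (1 − 0.14202342)·810900/3918 = 0.85797658·206.96784 = 177.57356.
SE(ȳ) = √(177.57356) = 13.3257.

13.3257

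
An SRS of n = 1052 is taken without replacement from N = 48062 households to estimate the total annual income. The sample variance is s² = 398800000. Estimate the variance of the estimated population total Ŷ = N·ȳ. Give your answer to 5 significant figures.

Var(Ŷ) = N²·Var(ȳ) = N²·(1 − n/N)·s²/n.
f = 1052/48062 = 0.02188839; Var(ȳ) = 0.97811161·398800000/1052 = 370789.84.
Var(Ŷ) = 48062² · 370789.84 = 8.5650816 × 10^14.

8.5651 × 10^14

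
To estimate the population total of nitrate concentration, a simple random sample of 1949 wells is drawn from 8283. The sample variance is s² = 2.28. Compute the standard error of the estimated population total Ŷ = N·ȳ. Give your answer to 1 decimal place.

Var(Ŷ) = N²·Var(ȳ) = N²·(1 − n/N)·s²/n.
f = 1949/8283 = 0.23530122; Var(ȳ) = 0.76469878·2.28/1949 = 8.945681 × 10^-4.
Var(Ŷ) = 8283² · (8.945681 × 10^-4) = 61374.608.
SE(Ŷ) = √(61374.608) = 247.7.

247.7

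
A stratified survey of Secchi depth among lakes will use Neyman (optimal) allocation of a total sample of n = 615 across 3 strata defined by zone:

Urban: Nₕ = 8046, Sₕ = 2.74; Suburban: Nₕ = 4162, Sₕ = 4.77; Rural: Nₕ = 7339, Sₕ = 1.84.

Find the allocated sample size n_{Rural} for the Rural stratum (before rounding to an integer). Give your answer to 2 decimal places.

Neyman allocation: nₕ = n·NₕSₕ / Σⱼ NⱼSⱼ.
Σ NⱼSⱼ = 8046·2.74 + 4162·4.77 + 7339·1.84 = 55402.54.
n_{Rural} = 615·7339·1.84 / 55402.54 = 149.90.

149.90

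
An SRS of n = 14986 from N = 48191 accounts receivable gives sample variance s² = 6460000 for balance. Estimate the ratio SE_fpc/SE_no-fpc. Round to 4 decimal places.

0.8301

f = n/N = 14986/48191 = 0.31097093.
SE_no-fpc = √(s²/n) = 20.762201; SE_fpc = √((1−f)s²/n) = 17.234241.
Ratio = √(1−f) = 0.83007775.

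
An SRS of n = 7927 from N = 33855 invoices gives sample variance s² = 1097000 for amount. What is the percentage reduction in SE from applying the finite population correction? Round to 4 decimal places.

f = n/N = 7927/33855 = 0.23414562.
SE_no-fpc = √(s²/n) = 11.763834; SE_fpc = √((1−f)s²/n) = 10.294896.
Ratio = √(1−f) = 0.87513106. Reduction = 100·(1 − 0.87513106) = 12.4869%.

12.4869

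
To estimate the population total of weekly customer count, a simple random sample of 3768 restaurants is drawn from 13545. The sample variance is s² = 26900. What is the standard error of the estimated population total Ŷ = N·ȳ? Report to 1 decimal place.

Var(Ŷ) = N²·Var(ȳ) = N²·(1 − n/N)·s²/n.
f = 3768/13545 = 0.27818383; Var(ȳ) = 0.72181617·26900/3768 = 5.1530931.
Var(Ŷ) = 13545² · 5.1530931 = 9.4542266 × 10^8.
SE(Ŷ) = √(9.4542266 × 10^8) = 30747.7.

30747.7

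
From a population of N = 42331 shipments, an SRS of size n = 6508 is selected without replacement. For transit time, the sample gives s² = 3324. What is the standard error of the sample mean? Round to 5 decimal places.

Under SRS without replacement, Var(ȳ) = (1 − f)·s²/n with f = n/N = 6508/42331 = 0.15374076.
Var(ȳ) = (1 − 0.15374076)·3324/6508 = 0.84625924·0.51075599 = 0.43223198.
SE(ȳ) = √(0.43223198) = 0.65744.

0.65744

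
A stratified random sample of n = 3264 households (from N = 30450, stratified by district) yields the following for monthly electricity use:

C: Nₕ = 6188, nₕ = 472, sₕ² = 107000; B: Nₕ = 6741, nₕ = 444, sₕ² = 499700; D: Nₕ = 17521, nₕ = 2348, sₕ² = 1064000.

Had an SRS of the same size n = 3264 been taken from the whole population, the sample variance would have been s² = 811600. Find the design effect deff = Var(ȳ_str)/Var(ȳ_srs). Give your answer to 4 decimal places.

0.8563

Var(ȳ_str) = Σ Wₕ²(1−fₕ)sₕ²/nₕ with Wₕ = Nₕ/30450:
  C: (6188/30450)²·(1−472/6188)·107000/472 = 8.6478811
  B: (6741/30450)²·(1−444/6741)·499700/444 = 51.524028
  D: (17521/30450)²·(1−2348/17521)·1064000/2348 = 129.92696
  → Var(ȳ_str) = 190.09887.
Var(ȳ_srs) = (1 − 3264/30450)·811600/3264 = 221.99843.
deff = 190.09887 / 221.99843 = 0.8563.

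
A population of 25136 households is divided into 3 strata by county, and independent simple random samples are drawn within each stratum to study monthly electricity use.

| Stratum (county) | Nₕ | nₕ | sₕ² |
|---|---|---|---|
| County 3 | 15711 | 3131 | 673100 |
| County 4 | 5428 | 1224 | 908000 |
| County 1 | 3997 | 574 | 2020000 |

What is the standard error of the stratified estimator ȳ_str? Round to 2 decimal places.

13.05

Var(ȳ_str) = Σₕ Wₕ²(1 − fₕ)sₕ²/nₕ with Wₕ = Nₕ/N, N = 25136.
County 3: Wₕ = 0.62503978; term = 0.62503978²·(1 − 0.19928712)·673100/3131 = 67.249438.
County 4: Wₕ = 0.21594526; term = 0.21594526²·(1 − 0.22549742)·908000/1224 = 26.792587.
County 1: Wₕ = 0.15901496; term = 0.15901496²·(1 − 0.14360771)·2020000/574 = 76.205829.
Sum = 170.24785.
SE = √(170.24785) = 13.05.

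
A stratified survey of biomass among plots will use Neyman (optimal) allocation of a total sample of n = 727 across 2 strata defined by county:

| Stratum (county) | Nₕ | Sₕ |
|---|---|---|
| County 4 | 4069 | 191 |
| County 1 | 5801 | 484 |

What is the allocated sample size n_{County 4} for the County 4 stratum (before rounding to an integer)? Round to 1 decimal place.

157.6

Neyman allocation: nₕ = n·NₕSₕ / Σⱼ NⱼSⱼ.
Σ NⱼSⱼ = 4069·191 + 5801·484 = 3.584863 × 10^6.
n_{County 4} = 727·4069·191 / (3.584863 × 10^6) = 157.6.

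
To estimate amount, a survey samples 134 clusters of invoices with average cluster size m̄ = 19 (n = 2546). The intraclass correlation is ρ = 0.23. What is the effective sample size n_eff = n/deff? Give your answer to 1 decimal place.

deff = 1 + (19 − 1)·0.23 = 1 + 4.14 = 5.14.
n_eff = 2546 / 5.14 = 495.3.

495.3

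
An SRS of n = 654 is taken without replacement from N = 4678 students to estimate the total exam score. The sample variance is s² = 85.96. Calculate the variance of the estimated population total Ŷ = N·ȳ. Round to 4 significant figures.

2.474 × 10^6

Var(Ŷ) = N²·Var(ȳ) = N²·(1 − n/N)·s²/n.
f = 654/4678 = 0.13980333; Var(ȳ) = 0.86019667·85.96/654 = 0.11306193.
Var(Ŷ) = 4678² · 0.11306193 = 2.4742115 × 10^6.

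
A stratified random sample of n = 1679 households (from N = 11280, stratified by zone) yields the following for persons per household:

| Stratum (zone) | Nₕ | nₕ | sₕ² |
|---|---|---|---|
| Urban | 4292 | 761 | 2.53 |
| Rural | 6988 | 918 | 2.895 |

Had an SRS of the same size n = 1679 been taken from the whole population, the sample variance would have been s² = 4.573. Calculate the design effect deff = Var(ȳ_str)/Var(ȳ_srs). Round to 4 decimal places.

0.6243

Var(ȳ_str) = Σ Wₕ²(1−fₕ)sₕ²/nₕ with Wₕ = Nₕ/11280:
  Urban: (4292/11280)²·(1−761/4292)·2.53/761 = 3.9598168 × 10^-4
  Rural: (6988/11280)²·(1−918/6988)·2.895/918 = 0.0010513063
  → Var(ȳ_str) = 0.001447288.
Var(ȳ_srs) = (1 − 1679/11280)·4.573/1679 = 0.0023182372.
deff = 0.001447288 / 0.0023182372 = 0.6243.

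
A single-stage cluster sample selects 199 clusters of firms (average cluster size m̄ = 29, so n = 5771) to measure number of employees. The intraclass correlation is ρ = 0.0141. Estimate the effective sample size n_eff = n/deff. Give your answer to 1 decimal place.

4137.5

deff = 1 + (29 − 1)·0.0141 = 1 + 0.3948 = 1.3948.
n_eff = 5771 / 1.3948 = 4137.5.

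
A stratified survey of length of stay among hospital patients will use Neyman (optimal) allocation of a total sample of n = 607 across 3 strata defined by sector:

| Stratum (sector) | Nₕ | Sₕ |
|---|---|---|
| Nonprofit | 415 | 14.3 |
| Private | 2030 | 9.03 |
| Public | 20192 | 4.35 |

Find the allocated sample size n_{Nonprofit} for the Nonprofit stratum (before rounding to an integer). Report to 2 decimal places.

Neyman allocation: nₕ = n·NₕSₕ / Σⱼ NⱼSⱼ.
Σ NⱼSⱼ = 415·14.3 + 2030·9.03 + 20192·4.35 = 112100.6.
n_{Nonprofit} = 607·415·14.3 / 112100.6 = 32.13.

32.13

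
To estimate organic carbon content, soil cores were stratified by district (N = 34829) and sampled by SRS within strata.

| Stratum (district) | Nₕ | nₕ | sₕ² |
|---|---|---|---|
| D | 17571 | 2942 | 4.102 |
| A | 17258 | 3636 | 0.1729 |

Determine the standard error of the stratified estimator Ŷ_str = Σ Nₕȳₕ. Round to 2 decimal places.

Var(Ŷ_str) = Σₕ Nₕ²(1 − fₕ)sₕ²/nₕ.
D: 17571²·(1 − 2942/17571)·4.102/2942 = 358396.79.
A: 17258²·(1 − 3636/17258)·0.1729/3636 = 11178.987.
Sum = 369575.78.
SE = √(369575.78) = 607.93.

607.93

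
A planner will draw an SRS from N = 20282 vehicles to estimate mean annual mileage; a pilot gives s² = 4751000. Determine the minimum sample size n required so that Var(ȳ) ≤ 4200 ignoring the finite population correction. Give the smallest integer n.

Without fpc, n₀ = s²/D = 4751000/4200 = 1131.1905.
Rounding up, n = 1132.

1132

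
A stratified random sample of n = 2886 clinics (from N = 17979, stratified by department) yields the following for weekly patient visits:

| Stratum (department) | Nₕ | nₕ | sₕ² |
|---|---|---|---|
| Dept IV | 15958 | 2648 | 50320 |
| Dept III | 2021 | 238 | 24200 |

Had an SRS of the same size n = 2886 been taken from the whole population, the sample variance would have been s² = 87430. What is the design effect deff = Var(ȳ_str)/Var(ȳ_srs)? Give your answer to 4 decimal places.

0.5356

Var(ȳ_str) = Σ Wₕ²(1−fₕ)sₕ²/nₕ with Wₕ = Nₕ/17979:
  Dept IV: (15958/17979)²·(1−2648/15958)·50320/2648 = 12.486712
  Dept III: (2021/17979)²·(1−238/2021)·24200/238 = 1.1335091
  → Var(ȳ_str) = 13.620221.
Var(ȳ_srs) = (1 − 2886/17979)·87430/2886 = 25.43163.
deff = 13.620221 / 25.43163 = 0.5356.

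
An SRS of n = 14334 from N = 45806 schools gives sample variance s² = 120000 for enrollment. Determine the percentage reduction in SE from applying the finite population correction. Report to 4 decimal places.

f = n/N = 14334/45806 = 0.31292844.
SE_no-fpc = √(s²/n) = 2.8933896; SE_fpc = √((1−f)s²/n) = 2.3983243.
Ratio = √(1−f) = 0.82889780. Reduction = 100·(1 − 0.82889780) = 17.1102%.

17.1102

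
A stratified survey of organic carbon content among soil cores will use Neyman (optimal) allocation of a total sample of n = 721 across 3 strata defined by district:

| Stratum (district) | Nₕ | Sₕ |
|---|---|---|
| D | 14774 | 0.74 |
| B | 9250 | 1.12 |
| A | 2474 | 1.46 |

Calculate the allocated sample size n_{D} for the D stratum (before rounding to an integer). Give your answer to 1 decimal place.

Neyman allocation: nₕ = n·NₕSₕ / Σⱼ NⱼSⱼ.
Σ NⱼSⱼ = 14774·0.74 + 9250·1.12 + 2474·1.46 = 24904.8.
n_{D} = 721·14774·0.74 / 24904.8 = 316.5.

316.5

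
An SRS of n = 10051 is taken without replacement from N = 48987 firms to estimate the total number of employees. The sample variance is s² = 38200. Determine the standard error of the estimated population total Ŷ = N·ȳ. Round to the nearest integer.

85142

Var(Ŷ) = N²·Var(ȳ) = N²·(1 − n/N)·s²/n.
f = 10051/48987 = 0.20517688; Var(ȳ) = 0.79482312·38200/10051 = 3.0208181.
Var(Ŷ) = 48987² · 3.0208181 = 7.2491362 × 10^9.
SE(Ŷ) = √(7.2491362 × 10^9) = 85142.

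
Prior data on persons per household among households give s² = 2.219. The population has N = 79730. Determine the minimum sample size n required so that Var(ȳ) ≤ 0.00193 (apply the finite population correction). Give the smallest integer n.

1134

Without fpc, n₀ = s²/D = 2.219/0.00193 = 1149.7409.
With fpc, (1 − n/N)·s²/n ≤ D requires n ≥ n₀/(1 + n₀/N) = 1149.7409/(1 + 1149.7409/79730) = 1133.3968.
Rounding up, n = 1134.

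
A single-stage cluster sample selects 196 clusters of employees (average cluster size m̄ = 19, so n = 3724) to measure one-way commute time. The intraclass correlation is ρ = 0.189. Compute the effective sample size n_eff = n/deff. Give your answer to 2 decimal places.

deff = 1 + (19 − 1)·0.189 = 1 + 3.402 = 4.402.
n_eff = 3724 / 4.402 = 845.98.

845.98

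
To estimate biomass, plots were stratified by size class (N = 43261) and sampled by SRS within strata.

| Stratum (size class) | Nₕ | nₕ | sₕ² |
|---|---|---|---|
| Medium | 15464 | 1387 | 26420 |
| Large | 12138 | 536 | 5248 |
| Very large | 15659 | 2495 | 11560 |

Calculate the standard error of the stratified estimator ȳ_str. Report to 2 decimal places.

1.86

Var(ȳ_str) = Σₕ Wₕ²(1 − fₕ)sₕ²/nₕ with Wₕ = Nₕ/N, N = 43261.
Medium: Wₕ = 0.35745822; term = 0.35745822²·(1 − 0.08969219)·26420/1387 = 2.2156196.
Large: Wₕ = 0.28057604; term = 0.28057604²·(1 − 0.04415884)·5248/536 = 0.73674284.
Very large: Wₕ = 0.36196574; term = 0.36196574²·(1 − 0.15933329)·11560/2495 = 0.51032409.
Sum = 3.4626865.
SE = √(3.4626865) = 1.86.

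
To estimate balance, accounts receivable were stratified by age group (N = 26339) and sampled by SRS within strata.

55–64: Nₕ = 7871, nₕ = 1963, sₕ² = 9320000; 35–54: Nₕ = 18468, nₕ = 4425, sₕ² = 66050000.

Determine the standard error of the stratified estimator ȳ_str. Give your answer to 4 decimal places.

Var(ȳ_str) = Σₕ Wₕ²(1 − fₕ)sₕ²/nₕ with Wₕ = Nₕ/N, N = 26339.
55–64: Wₕ = 0.29883443; term = 0.29883443²·(1 − 0.24939652)·9320000/1963 = 318.24929.
35–54: Wₕ = 0.70116557; term = 0.70116557²·(1 − 0.23960364)·66050000/4425 = 5580.0841.
Sum = 5898.3334.
SE = √(5898.3334) = 76.8006.

76.8006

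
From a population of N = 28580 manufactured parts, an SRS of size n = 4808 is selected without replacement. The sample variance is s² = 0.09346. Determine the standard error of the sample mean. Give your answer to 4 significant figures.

0.004021

Under SRS without replacement, Var(ȳ) = (1 − f)·s²/n with f = n/N = 4808/28580 = 0.16822953.
Var(ȳ) = (1 − 0.16822953)·0.09346/4808 = 0.83177047·1.9438436 × 10^-5 = 1.6168317 × 10^-5.
SE(ȳ) = √(1.6168317 × 10^-5) = 0.004021.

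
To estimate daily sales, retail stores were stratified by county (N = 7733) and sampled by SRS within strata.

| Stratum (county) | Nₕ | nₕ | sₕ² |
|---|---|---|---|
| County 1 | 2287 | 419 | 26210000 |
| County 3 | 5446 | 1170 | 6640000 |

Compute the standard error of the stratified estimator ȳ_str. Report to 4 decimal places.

Var(ȳ_str) = Σₕ Wₕ²(1 − fₕ)sₕ²/nₕ with Wₕ = Nₕ/N, N = 7733.
County 1: Wₕ = 0.29574551; term = 0.29574551²·(1 − 0.18320944)·26210000/419 = 4468.8936.
County 3: Wₕ = 0.70425449; term = 0.70425449²·(1 − 0.21483658)·6640000/1170 = 2210.0471.
Sum = 6678.9407.
SE = √(6678.9407) = 81.7248.

81.7248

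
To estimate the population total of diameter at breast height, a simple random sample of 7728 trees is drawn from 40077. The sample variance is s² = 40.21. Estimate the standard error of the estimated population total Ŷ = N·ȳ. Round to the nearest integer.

2597

Var(Ŷ) = N²·Var(ȳ) = N²·(1 − n/N)·s²/n.
f = 7728/40077 = 0.19282880; Var(ȳ) = 0.80717120·40.21/7728 = 0.0041998387.
Var(Ŷ) = 40077² · 0.0041998387 = 6.7456378 × 10^6.
SE(Ŷ) = √(6.7456378 × 10^6) = 2597.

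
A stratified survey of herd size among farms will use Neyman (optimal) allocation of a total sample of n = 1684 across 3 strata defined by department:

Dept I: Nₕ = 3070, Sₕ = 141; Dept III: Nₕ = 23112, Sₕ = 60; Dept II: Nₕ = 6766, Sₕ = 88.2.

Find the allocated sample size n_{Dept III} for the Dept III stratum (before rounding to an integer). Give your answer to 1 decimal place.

Neyman allocation: nₕ = n·NₕSₕ / Σⱼ NⱼSⱼ.
Σ NⱼSⱼ = 3070·141 + 23112·60 + 6766·88.2 = 2.4163512 × 10^6.
n_{Dept III} = 1684·23112·60 / (2.4163512 × 10^6) = 966.4.

966.4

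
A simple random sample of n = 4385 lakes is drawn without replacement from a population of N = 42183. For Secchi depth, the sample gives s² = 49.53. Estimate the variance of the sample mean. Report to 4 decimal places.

0.0101

Under SRS without replacement, Var(ȳ) = (1 − f)·s²/n with f = n/N = 4385/42183 = 0.10395183.
Var(ȳ) = (1 − 0.10395183)·49.53/4385 = 0.89604817·0.011295325 = 0.010121155.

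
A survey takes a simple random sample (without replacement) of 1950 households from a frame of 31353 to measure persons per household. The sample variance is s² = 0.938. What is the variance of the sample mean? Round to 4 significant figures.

Under SRS without replacement, Var(ȳ) = (1 − f)·s²/n with f = n/N = 1950/31353 = 0.06219501.
Var(ȳ) = (1 − 0.06219501)·0.938/1950 = 0.93780499·4.8102564 × 10^-4 = 4.5110825 × 10^-4.

4.511 × 10^-4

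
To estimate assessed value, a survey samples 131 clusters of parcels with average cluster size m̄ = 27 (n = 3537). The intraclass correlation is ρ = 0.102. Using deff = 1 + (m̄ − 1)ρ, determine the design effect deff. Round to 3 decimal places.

3.652

deff = 1 + (27 − 1)·0.102 = 1 + 2.652 = 3.652.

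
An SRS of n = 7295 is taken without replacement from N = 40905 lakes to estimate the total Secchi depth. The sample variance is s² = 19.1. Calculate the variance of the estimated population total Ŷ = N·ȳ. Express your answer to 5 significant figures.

3.5996 × 10^6

Var(Ŷ) = N²·Var(ȳ) = N²·(1 − n/N)·s²/n.
f = 7295/40905 = 0.17834006; Var(ȳ) = 0.82165994·19.1/7295 = 0.0021512961.
Var(Ŷ) = 40905² · 0.0021512961 = 3.5995896 × 10^6.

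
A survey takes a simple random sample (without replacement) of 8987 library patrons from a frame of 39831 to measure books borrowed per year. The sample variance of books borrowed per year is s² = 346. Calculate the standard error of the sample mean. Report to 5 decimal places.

0.17267

Under SRS without replacement, Var(ȳ) = (1 − f)·s²/n with f = n/N = 8987/39831 = 0.22562828.
Var(ȳ) = (1 − 0.22562828)·346/8987 = 0.77437172·0.038500056 = 0.029813354.
SE(ȳ) = √(0.029813354) = 0.17267.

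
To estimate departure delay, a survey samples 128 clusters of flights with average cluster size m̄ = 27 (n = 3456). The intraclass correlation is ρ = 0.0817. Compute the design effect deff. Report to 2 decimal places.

3.12

deff = 1 + (27 − 1)·0.0817 = 1 + 2.1242 = 3.1242.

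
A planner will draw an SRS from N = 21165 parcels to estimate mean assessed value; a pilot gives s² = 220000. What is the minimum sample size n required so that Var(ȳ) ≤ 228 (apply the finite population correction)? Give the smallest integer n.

923

Without fpc, n₀ = s²/D = 220000/228 = 964.9123.
With fpc, (1 − n/N)·s²/n ≤ D requires n ≥ n₀/(1 + n₀/N) = 964.9123/(1 + 964.9123/21165) = 922.8400.
Rounding up, n = 923.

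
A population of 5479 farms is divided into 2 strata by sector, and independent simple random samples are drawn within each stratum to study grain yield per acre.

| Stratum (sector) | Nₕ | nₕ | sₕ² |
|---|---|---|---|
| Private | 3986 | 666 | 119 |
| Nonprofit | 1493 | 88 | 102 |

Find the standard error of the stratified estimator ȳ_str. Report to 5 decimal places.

Var(ȳ_str) = Σₕ Wₕ²(1 − fₕ)sₕ²/nₕ with Wₕ = Nₕ/N, N = 5479.
Private: Wₕ = 0.72750502; term = 0.72750502²·(1 − 0.16708480)·119/666 = 0.078767218.
Nonprofit: Wₕ = 0.27249498; term = 0.27249498²·(1 − 0.05894173)·102/88 = 0.080993661.
Sum = 0.15976088.
SE = √(0.15976088) = 0.39970.

0.39970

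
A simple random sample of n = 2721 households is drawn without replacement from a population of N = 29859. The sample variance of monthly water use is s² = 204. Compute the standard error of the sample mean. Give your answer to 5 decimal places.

0.26104

Under SRS without replacement, Var(ȳ) = (1 − f)·s²/n with f = n/N = 2721/29859 = 0.09112830.
Var(ȳ) = (1 − 0.09112830)·204/2721 = 0.90887170·0.074972437 = 0.068140326.
SE(ȳ) = √(0.068140326) = 0.26104.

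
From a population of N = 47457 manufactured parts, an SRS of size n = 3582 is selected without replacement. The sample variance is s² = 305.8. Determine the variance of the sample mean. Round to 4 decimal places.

Under SRS without replacement, Var(ȳ) = (1 − f)·s²/n with f = n/N = 3582/47457 = 0.07547885.
Var(ȳ) = (1 − 0.07547885)·305.8/3582 = 0.92452115·0.085371301 = 0.078927573.

0.0789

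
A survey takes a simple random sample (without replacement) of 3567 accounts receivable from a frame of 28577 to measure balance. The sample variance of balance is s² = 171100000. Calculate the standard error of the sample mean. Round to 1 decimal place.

204.9

Under SRS without replacement, Var(ȳ) = (1 − f)·s²/n with f = n/N = 3567/28577 = 0.12482066.
Var(ȳ) = (1 − 0.12482066)·171100000/3567 = 0.87517934·47967.48 = 41980.147.
SE(ȳ) = √(41980.147) = 204.9.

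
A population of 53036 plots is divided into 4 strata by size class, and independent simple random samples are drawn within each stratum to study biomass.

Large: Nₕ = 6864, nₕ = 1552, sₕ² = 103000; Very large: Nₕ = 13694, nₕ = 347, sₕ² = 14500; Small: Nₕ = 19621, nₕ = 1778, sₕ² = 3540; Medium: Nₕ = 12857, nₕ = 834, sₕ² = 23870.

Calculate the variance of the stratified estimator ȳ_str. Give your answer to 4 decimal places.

5.3962

Var(ȳ_str) = Σₕ Wₕ²(1 − fₕ)sₕ²/nₕ with Wₕ = Nₕ/N, N = 53036.
Large: Wₕ = 0.12942153; term = 0.12942153²·(1 − 0.22610723)·103000/1552 = 0.86027901.
Very large: Wₕ = 0.25820198; term = 0.25820198²·(1 − 0.02533956)·14500/347 = 2.7152573.
Small: Wₕ = 0.36995626; term = 0.36995626²·(1 − 0.09061720)·3540/1778 = 0.2478101.
Medium: Wₕ = 0.24242024; term = 0.24242024²·(1 − 0.06486739)·23870/834 = 1.5728863.
Sum = 5.3962327.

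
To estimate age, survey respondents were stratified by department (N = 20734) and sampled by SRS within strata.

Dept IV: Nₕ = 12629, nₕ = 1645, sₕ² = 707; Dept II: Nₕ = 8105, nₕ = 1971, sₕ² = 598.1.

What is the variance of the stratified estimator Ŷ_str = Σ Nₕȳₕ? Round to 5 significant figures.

Var(Ŷ_str) = Σₕ Nₕ²(1 − fₕ)sₕ²/nₕ.
Dept IV: 12629²·(1 − 1645/12629)·707/1645 = 5.9618768 × 10^7.
Dept II: 8105²·(1 − 1971/8105)·598.1/1971 = 1.5086343 × 10^7.
Sum = 7.4705111 × 10^7.

7.4705 × 10^7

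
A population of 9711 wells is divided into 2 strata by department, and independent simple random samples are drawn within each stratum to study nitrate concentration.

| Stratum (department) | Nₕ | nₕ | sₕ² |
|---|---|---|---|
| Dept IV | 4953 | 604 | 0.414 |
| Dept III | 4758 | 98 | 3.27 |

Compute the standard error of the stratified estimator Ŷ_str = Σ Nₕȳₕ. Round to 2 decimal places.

868.67

Var(Ŷ_str) = Σₕ Nₕ²(1 − fₕ)sₕ²/nₕ.
Dept IV: 4953²·(1 − 604/4953)·0.414/604 = 14764.581.
Dept III: 4758²·(1 − 98/4758)·3.27/98 = 739830.16.
Sum = 754594.74.
SE = √(754594.74) = 868.67.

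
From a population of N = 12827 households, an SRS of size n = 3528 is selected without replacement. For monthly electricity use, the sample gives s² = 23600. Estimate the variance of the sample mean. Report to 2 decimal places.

4.85

Under SRS without replacement, Var(ȳ) = (1 − f)·s²/n with f = n/N = 3528/12827 = 0.27504483.
Var(ȳ) = (1 − 0.27504483)·23600/3528 = 0.72495517·6.6893424 = 4.8494734.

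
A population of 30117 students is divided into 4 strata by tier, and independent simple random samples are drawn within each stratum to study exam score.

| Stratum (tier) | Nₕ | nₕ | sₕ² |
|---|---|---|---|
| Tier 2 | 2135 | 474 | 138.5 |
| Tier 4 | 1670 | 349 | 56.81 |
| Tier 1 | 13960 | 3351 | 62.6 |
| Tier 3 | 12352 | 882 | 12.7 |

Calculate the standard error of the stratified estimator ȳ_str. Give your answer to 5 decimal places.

0.08269

Var(ȳ_str) = Σₕ Wₕ²(1 − fₕ)sₕ²/nₕ with Wₕ = Nₕ/N, N = 30117.
Tier 2: Wₕ = 0.07089019; term = 0.07089019²·(1 − 0.22201405)·138.5/474 = 0.001142393.
Tier 4: Wₕ = 0.05545041; term = 0.05545041²·(1 − 0.20898204)·56.81/349 = 3.9590887 × 10^-4.
Tier 1: Wₕ = 0.46352558; term = 0.46352558²·(1 − 0.24004298)·62.6/3351 = 0.0030502565.
Tier 3: Wₕ = 0.41013381; term = 0.41013381²·(1 − 0.07140544)·12.7/882 = 0.0022491189.
Sum = 0.0068376773.
SE = √(0.0068376773) = 0.08269.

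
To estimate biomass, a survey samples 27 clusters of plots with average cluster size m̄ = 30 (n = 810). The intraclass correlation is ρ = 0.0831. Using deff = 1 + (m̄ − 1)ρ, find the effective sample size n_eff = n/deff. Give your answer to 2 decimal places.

237.54

deff = 1 + (30 − 1)·0.0831 = 1 + 2.4099 = 3.4099.
n_eff = 810 / 3.4099 = 237.54.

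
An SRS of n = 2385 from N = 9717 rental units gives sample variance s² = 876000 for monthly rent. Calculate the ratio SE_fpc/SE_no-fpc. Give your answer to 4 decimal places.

f = n/N = 2385/9717 = 0.24544613.
SE_no-fpc = √(s²/n) = 19.164958; SE_fpc = √((1−f)s²/n) = 16.647652.
Ratio = √(1−f) = 0.86865061.

0.8687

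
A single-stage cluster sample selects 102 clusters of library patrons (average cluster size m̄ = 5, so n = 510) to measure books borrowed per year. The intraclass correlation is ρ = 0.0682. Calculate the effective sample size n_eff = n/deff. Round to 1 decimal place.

deff = 1 + (5 − 1)·0.0682 = 1 + 0.2728 = 1.2728.
n_eff = 510 / 1.2728 = 400.7.

400.7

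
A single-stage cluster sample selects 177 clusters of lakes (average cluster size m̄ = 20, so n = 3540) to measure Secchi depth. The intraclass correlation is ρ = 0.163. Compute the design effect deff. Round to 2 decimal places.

4.10

deff = 1 + (20 − 1)·0.163 = 1 + 3.097 = 4.097.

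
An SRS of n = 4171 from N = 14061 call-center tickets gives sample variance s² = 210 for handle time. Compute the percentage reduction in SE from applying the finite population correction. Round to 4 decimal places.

16.1332

f = n/N = 4171/14061 = 0.29663609.
SE_no-fpc = √(s²/n) = 0.22438279; SE_fpc = √((1−f)s²/n) = 0.18818266.
Ratio = √(1−f) = 0.83866794. Reduction = 100·(1 − 0.83866794) = 16.1332%.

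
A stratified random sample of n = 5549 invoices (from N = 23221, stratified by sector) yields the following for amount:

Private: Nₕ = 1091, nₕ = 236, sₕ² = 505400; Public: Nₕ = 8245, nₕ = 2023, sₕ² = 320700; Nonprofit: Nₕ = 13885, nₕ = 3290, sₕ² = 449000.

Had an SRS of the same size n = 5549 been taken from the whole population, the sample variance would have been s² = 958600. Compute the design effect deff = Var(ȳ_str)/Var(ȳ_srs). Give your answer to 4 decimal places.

0.4261

Var(ȳ_str) = Σ Wₕ²(1−fₕ)sₕ²/nₕ with Wₕ = Nₕ/23221:
  Private: (1091/23221)²·(1−236/1091)·505400/236 = 3.7046933
  Public: (8245/23221)²·(1−2023/8245)·320700/2023 = 15.082103
  Nonprofit: (13885/23221)²·(1−3290/13885)·449000/3290 = 37.233636
  → Var(ȳ_str) = 56.020432.
Var(ȳ_srs) = (1 − 5549/23221)·958600/5549 = 131.47025.
deff = 56.020432 / 131.47025 = 0.4261.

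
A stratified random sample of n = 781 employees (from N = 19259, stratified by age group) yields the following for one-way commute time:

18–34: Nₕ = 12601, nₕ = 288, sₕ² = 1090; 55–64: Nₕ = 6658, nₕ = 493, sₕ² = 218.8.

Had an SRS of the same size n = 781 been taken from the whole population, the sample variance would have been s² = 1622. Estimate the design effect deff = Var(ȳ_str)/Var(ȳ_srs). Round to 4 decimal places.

0.8192

Var(ȳ_str) = Σ Wₕ²(1−fₕ)sₕ²/nₕ with Wₕ = Nₕ/19259:
  18–34: (12601/19259)²·(1−288/12601)·1090/288 = 1.5831987
  55–64: (6658/19259)²·(1−493/6658)·218.8/493 = 0.049114509
  → Var(ȳ_str) = 1.6323132.
Var(ȳ_srs) = (1 − 781/19259)·1622/781 = 1.9926042.
deff = 1.6323132 / 1.9926042 = 0.8192.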